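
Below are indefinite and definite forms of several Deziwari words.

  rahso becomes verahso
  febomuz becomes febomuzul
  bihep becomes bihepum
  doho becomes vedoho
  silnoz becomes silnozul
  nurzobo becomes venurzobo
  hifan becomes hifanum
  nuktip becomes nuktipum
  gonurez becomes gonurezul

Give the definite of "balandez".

silnoz and nurzobo both have last vowel 'o' yet inflect differently (silnozul, venurzobo), so the last vowel is not what conditions the rule; the final letter is.
"balandez" ends in -z. The stems ending in -z (silnoz → silnozul, gonurez → gonurezul, febomuz → febomuzul) add -ul.
The other patterns: stems ending in -o add the prefix ve-; stems ending in -n or -p add -um.
So balandez → balandezul.

balandezul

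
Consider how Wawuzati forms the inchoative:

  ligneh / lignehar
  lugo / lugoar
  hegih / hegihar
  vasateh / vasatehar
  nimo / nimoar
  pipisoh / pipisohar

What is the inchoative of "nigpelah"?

Every pair shown (ligneh → lignehar, lugo → lugoar, hegih → hegihar, …) follows the same rule: add -ar.
So nigpelah → nigpelahar.

nigpelahar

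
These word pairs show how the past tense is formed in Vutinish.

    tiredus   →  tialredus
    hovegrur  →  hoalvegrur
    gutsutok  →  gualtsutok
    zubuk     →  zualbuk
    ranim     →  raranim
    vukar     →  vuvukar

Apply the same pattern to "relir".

hovegrur and vukar both end in -r yet inflect differently (hoalvegrur, vuvukar), so the final letter is not what conditions the rule; the last vowel is.
"relir" has last vowel 'i'. The one such stem in the data (ranim → raranim) repeats the first consonant+vowel as a prefix (as does vukar), so the same rule applies.
The other pattern: stems whose last vowel is 'o' or 'u' insert -al- after the first vowel.
So relir → rerelir.

rerelir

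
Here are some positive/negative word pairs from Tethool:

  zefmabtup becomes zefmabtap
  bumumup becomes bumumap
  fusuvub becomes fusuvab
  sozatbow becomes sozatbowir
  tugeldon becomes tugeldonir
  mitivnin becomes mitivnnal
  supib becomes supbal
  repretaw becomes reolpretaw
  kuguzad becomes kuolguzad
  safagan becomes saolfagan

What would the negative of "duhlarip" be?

duhlarpal

tugeldon and mitivnin both end in -n yet inflect differently (tugeldonir, mitivnnal), so the final letter is not what conditions the rule; the last vowel is.
"duhlarip" has last vowel 'i'. The stems whose last vowel is 'i' (mitivnin → mitivnnal, supib → supbal) delete the last vowel and add -al.
The other patterns: stems whose last vowel is 'u' change the last vowel to 'a'; stems whose last vowel is 'o' add -ir; stems whose last vowel is 'a' insert -ol- after the first vowel.
So duhlarip → duhlarpal.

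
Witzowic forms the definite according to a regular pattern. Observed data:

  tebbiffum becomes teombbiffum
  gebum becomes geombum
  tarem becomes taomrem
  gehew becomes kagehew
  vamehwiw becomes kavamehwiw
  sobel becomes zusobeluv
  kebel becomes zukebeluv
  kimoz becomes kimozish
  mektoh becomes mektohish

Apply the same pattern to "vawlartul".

zuvawlartuluv

"vawlartul" ends in -l. The stems ending in -l (sobel → zusobeluv, kebel → zukebeluv) add zu- … -uv around the stem.
So vawlartul → zuvawlartuluv.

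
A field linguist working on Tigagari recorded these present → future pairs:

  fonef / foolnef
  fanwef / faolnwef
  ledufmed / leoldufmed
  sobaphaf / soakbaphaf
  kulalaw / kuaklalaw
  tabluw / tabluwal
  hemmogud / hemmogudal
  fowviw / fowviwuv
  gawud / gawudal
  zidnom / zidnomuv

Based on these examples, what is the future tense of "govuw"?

sobaphaf and fonef both end in -f yet inflect differently (soakbaphaf, foolnef), so the final letter is not what conditions the rule; the last vowel is.
"govuw" has last vowel 'u'. The stems whose last vowel is 'u' (tabluw → tabluwal, hemmogud → hemmogudal, gawud → gawudal) add -al.
The other patterns: stems whose last vowel is 'a' insert -ak- after the first vowel; stems whose last vowel is 'e' insert -ol- after the first vowel; stems whose last vowel is 'i' or 'o' add -uv.
So govuw → govuwal.

govuwal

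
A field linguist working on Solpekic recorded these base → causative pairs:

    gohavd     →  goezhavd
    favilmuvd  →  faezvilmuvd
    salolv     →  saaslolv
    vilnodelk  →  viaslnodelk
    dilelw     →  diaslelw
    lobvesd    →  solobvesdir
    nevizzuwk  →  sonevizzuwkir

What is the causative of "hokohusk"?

gohavd and lobvesd both end in -d yet inflect differently (goezhavd, solobvesdir), so the final letter is not what conditions the rule; the second-to-last letter is.
"hokohusk" has second-to-last letter 's'. The one such stem in the data (lobvesd → solobvesdir) adds so- … -ir around the stem, so the same rule applies.
So hokohusk → sohokohuskir.

sohokohuskir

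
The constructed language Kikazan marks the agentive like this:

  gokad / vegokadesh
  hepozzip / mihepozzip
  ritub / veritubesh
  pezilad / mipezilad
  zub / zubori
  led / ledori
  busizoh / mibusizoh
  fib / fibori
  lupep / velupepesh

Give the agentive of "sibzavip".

misibzavip

led and gokad both end in -d yet inflect differently (ledori, vegokadesh), so the final letter is not what conditions the rule; the number of vowels is.
"sibzavip" has 3 vowels. The stems with 3 vowels (pezilad → mipezilad, busizoh → mibusizoh, hepozzip → mihepozzip) add the prefix mi-.
The other patterns: stems with 1 vowel add -ori; stems with 2 vowels add ve- … -esh around the stem.
So sibzavip → misibzavip.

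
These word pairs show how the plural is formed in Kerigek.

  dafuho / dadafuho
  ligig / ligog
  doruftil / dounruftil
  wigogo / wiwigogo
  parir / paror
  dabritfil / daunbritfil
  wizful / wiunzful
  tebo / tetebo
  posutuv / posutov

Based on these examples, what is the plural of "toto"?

tototo

doruftil and ligig both have last vowel 'i' yet inflect differently (dounruftil, ligog), so the last vowel is not what conditions the rule; the final letter is.
"toto" ends in -o. The stems ending in -o (tebo → tetebo, dafuho → dadafuho, wigogo → wiwigogo) repeat the first consonant+vowel as a prefix.
The other patterns: stems ending in -l insert -un- after the first vowel; stems ending in -g, -r or -v change the last vowel to 'o'.
So toto → tototo.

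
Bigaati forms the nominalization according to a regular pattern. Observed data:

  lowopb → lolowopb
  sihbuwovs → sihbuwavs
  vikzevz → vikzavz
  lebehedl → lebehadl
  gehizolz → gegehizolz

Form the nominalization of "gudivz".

"gudivz" has second-to-last letter 'v'. The stems whose second-to-last letter is 'v' (sihbuwovs → sihbuwavs, vikzevz → vikzavz) change the last vowel to 'a'.
So gudivz → gudavz.

gudavz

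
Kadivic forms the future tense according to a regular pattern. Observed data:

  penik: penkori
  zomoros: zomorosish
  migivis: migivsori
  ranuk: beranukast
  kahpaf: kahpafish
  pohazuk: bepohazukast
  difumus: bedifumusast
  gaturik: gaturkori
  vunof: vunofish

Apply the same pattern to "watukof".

zomoros and difumus both end in -s yet inflect differently (zomorosish, bedifumusast), so the final letter is not what conditions the rule; the last vowel is.
"watukof" has last vowel 'o'. The stems whose last vowel is 'o' (vunof → vunofish, zomoros → zomorosish) add -ish.
So watukof → watukofish.

watukofish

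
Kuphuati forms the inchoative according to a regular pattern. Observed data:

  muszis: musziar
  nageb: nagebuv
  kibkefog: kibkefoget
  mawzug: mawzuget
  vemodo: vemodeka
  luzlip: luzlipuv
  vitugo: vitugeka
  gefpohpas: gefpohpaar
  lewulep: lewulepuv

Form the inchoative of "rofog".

rofoget

vitugo and kibkefog both have last vowel 'o' yet inflect differently (vitugeka, kibkefoget), so the last vowel is not what conditions the rule; the final letter is.
"rofog" ends in -g. The stems ending in -g (kibkefog → kibkefoget, mawzug → mawzuget) add -et.
So rofog → rofoget.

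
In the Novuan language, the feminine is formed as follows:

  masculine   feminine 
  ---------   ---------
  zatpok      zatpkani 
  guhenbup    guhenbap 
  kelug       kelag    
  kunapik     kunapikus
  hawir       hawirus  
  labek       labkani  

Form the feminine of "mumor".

"mumor" has last vowel 'o'. The one such stem in the data (zatpok → zatpkani) deletes the last vowel and adds -ani (as does labek), so the same rule applies.
The other patterns: stems whose last vowel is 'u' change the last vowel to 'a'; stems whose last vowel is 'i' add -us.
So mumor → mumrani.

mumrani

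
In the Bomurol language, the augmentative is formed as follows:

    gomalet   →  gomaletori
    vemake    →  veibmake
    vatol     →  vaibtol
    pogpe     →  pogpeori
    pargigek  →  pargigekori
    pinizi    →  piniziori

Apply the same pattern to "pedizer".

pedizerori

"pedizer" begins with p-. The stems beginning with p- (pinizi → piniziori, pogpe → pogpeori, pargigek → pargigekori) add -ori.
So pedizer → pedizerori.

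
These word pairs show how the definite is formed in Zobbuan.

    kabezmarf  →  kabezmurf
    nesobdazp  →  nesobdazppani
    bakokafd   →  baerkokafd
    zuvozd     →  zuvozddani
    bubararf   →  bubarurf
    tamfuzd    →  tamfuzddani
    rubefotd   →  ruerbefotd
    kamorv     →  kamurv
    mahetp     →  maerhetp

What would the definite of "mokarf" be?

mokurf

zuvozd and rubefotd both end in -d yet inflect differently (zuvozddani, ruerbefotd), so the final letter is not what conditions the rule; the second-to-last letter is.
"mokarf" has second-to-last letter 'r'. The stems whose second-to-last letter is 'r' (bubararf → bubarurf, kabezmarf → kabezmurf, kamorv → kamurv) change the last vowel to 'u'.
So mokarf → mokurf.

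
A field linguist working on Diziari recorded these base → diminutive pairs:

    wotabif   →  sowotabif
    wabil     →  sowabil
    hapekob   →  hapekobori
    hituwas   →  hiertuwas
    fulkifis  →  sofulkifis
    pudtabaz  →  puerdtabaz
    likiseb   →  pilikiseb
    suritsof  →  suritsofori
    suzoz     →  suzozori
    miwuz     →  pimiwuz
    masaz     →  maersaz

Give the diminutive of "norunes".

"norunes" has last vowel 'e'. The one such stem in the data (likiseb → pilikiseb) adds the prefix pi-, so the same rule applies.
So norunes → pinorunes.

pinorunes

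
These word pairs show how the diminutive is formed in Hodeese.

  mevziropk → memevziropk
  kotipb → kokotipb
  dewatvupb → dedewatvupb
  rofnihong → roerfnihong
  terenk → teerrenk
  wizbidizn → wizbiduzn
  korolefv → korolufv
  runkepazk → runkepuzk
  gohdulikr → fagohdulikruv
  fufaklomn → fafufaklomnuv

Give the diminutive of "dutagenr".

duertagenr

"dutagenr" has second-to-last letter 'n'. The stems whose second-to-last letter is 'n' (rofnihong → roerfnihong, terenk → teerrenk) insert -er- after the first vowel.
So dutagenr → duertagenr.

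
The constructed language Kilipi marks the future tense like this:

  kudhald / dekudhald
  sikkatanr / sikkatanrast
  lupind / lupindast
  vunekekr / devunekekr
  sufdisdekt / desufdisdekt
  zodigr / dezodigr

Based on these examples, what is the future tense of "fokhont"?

sikkatanr and vunekekr both end in -r yet inflect differently (sikkatanrast, devunekekr), so the final letter is not what conditions the rule; the second-to-last letter is.
"fokhont" has second-to-last letter 'n'. The stems whose second-to-last letter is 'n' (sikkatanr → sikkatanrast, lupind → lupindast) add -ast.
The other pattern: stems whose second-to-last letter is 'g', 'k' or 'l' add the prefix de-.
So fokhont → fokhontast.

fokhontast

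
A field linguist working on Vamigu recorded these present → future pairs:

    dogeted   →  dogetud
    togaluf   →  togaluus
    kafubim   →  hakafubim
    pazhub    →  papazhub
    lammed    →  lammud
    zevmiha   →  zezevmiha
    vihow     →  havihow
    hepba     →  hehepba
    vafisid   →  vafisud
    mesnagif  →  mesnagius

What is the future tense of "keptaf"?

vafisid and mesnagif both have last vowel 'i' yet inflect differently (vafisud, mesnagius), so the last vowel is not what conditions the rule; the final letter is.
"keptaf" ends in -f. The stems ending in -f (mesnagif → mesnagius, togaluf → togaluus) drop the final letter and add -us.
So keptaf → keptaus.

keptaus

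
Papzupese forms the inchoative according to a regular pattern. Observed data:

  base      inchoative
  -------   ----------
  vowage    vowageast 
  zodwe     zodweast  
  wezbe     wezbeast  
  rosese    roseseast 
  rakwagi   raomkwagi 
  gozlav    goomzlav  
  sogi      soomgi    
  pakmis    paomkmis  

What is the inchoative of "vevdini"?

"vevdini" ends in -i. The stems ending in -i (rakwagi → raomkwagi, sogi → soomgi) insert -om- after the first vowel.
The other pattern: stems ending in -e add -ast.
So vevdini → veomvdini.

veomvdini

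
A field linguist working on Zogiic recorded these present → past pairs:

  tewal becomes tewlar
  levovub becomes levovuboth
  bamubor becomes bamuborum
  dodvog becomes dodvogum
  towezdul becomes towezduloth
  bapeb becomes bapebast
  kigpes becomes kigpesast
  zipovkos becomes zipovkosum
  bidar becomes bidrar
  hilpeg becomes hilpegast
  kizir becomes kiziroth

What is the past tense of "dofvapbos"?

bapeb and levovub both end in -b yet inflect differently (bapebast, levovuboth), so the final letter is not what conditions the rule; the last vowel is.
"dofvapbos" has last vowel 'o'. The stems whose last vowel is 'o' (dodvog → dodvogum, zipovkos → zipovkosum, bamubor → bamuborum) add -um.
So dofvapbos → dofvapbosum.

dofvapbosum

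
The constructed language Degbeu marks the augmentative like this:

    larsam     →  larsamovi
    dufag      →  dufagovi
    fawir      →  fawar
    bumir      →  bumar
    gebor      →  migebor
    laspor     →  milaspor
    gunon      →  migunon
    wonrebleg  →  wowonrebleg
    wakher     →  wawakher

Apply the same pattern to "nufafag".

nufafagovi

"nufafag" has last vowel 'a'. The stems whose last vowel is 'a' (larsam → larsamovi, dufag → dufagovi) add -ovi.
The other patterns: stems whose last vowel is 'i' change the last vowel to 'a'; stems whose last vowel is 'o' add the prefix mi-; stems whose last vowel is 'e' repeat the first consonant+vowel as a prefix.
So nufafag → nufafagovi.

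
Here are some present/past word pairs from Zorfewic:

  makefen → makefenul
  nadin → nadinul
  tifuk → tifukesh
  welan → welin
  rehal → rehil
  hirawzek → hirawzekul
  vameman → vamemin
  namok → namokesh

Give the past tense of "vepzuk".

vepzukesh

"vepzuk" has last vowel 'u'. The one such stem in the data (tifuk → tifukesh) adds -esh, so the same rule applies.
The other patterns: stems whose last vowel is 'a' change the last vowel to 'i'; stems whose last vowel is 'e' or 'i' add -ul.
So vepzuk → vepzukesh.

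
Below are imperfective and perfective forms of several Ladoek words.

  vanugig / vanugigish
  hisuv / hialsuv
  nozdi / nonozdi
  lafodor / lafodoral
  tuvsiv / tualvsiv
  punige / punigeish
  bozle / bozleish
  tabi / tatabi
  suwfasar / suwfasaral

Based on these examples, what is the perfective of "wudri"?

wuwudri

tuvsiv and nozdi both have last vowel 'i' yet inflect differently (tualvsiv, nonozdi), so the last vowel is not what conditions the rule; the final letter is.
"wudri" ends in -i. The stems ending in -i (nozdi → nonozdi, tabi → tatabi) repeat the first consonant+vowel as a prefix.
So wudri → wuwudri.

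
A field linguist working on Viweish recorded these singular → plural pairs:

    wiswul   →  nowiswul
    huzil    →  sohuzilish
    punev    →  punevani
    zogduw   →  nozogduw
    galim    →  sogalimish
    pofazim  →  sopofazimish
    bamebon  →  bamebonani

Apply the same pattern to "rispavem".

rispavemani

huzil and wiswul both end in -l yet inflect differently (sohuzilish, nowiswul), so the final letter is not what conditions the rule; the last vowel is.
"rispavem" has last vowel 'e'. The one such stem in the data (punev → punevani) adds -ani, so the same rule applies.
The other patterns: stems whose last vowel is 'i' add so- … -ish around the stem; stems whose last vowel is 'u' add the prefix no-.
So rispavem → rispavemani.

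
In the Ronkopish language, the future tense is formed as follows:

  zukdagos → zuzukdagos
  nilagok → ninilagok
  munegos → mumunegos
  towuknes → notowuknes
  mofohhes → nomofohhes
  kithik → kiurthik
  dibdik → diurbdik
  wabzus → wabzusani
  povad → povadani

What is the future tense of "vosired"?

novosired

zukdagos and towuknes both end in -s yet inflect differently (zuzukdagos, notowuknes), so the final letter is not what conditions the rule; the last vowel is.
"vosired" has last vowel 'e'. The stems whose last vowel is 'e' (towuknes → notowuknes, mofohhes → nomofohhes) add the prefix no-.
So vosired → novosired.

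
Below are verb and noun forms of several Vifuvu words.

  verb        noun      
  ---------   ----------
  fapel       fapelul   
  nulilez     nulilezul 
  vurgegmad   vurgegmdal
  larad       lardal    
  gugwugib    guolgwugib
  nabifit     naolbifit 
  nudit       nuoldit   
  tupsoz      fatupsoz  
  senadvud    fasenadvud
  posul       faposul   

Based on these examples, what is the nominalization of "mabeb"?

nulilez and tupsoz both end in -z yet inflect differently (nulilezul, fatupsoz), so the final letter is not what conditions the rule; the last vowel is.
"mabeb" has last vowel 'e'. The stems whose last vowel is 'e' (fapel → fapelul, nulilez → nulilezul) add -ul.
So mabeb → mabebul.

mabebul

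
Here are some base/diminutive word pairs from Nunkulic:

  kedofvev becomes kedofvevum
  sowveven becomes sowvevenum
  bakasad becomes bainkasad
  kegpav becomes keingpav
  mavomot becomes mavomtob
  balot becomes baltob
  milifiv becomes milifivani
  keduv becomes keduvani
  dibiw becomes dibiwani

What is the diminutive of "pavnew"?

kedofvev and kegpav both end in -v yet inflect differently (kedofvevum, keingpav), so the final letter is not what conditions the rule; the last vowel is.
"pavnew" has last vowel 'e'. The stems whose last vowel is 'e' (kedofvev → kedofvevum, sowveven → sowvevenum) add -um.
So pavnew → pavnewum.

pavnewum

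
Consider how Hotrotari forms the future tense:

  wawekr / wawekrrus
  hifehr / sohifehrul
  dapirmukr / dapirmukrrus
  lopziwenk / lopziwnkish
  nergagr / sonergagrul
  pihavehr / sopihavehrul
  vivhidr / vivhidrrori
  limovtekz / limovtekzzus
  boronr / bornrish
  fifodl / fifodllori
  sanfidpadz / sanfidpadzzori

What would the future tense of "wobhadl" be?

wobhadllori

vivhidr and wawekr both end in -r yet inflect differently (vivhidrrori, wawekrrus), so the final letter is not what conditions the rule; the second-to-last letter is.
"wobhadl" has second-to-last letter 'd'. The stems whose second-to-last letter is 'd' (fifodl → fifodllori, sanfidpadz → sanfidpadzzori, vivhidr → vivhidrrori) double the final consonant and add -ori.
So wobhadl → wobhadllori.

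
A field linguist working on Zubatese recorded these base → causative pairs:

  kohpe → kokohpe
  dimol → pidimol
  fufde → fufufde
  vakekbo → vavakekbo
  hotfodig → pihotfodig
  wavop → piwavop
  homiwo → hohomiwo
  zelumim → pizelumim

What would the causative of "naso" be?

dimol and homiwo both have last vowel 'o' yet inflect differently (pidimol, hohomiwo), so the last vowel is not what conditions the rule; whether the stem ends in a vowel or a consonant is.
"naso" ends in a vowel. The stems ending in a vowel (fufde → fufufde, homiwo → hohomiwo, vakekbo → vavakekbo) repeat the first consonant+vowel as a prefix.
So naso → nanaso.

nanaso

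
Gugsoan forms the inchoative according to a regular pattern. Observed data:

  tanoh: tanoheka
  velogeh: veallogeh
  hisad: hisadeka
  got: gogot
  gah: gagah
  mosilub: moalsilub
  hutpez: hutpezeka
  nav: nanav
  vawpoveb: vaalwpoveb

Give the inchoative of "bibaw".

"bibaw" has 2 vowels. The stems with 2 vowels (hisad → hisadeka, tanoh → tanoheka, hutpez → hutpezeka) add -eka.
The other patterns: stems with 1 vowel repeat the first consonant+vowel as a prefix; stems with 3 vowels insert -al- after the first vowel.
So bibaw → bibaweka.

bibaweka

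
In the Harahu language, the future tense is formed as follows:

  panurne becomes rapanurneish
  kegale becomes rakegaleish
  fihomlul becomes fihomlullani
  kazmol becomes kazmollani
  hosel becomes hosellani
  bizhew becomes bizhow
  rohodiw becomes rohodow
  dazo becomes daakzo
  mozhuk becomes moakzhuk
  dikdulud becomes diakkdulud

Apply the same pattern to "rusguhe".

rarusguheish

panurne and hosel both have last vowel 'e' yet inflect differently (rapanurneish, hosellani), so the last vowel is not what conditions the rule; the final letter is.
"rusguhe" ends in -e. The stems ending in -e (panurne → rapanurneish, kegale → rakegaleish) add ra- … -ish around the stem.
So rusguhe → rarusguheish.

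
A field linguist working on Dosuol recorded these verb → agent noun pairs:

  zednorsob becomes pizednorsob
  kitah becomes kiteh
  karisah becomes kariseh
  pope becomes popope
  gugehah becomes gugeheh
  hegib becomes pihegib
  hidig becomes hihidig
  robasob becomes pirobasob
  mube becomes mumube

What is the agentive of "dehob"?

hegib and hidig both have last vowel 'i' yet inflect differently (pihegib, hihidig), so the last vowel is not what conditions the rule; the final letter is.
"dehob" ends in -b. The stems ending in -b (zednorsob → pizednorsob, hegib → pihegib, robasob → pirobasob) add the prefix pi-.
The other patterns: stems ending in -h change the last vowel to 'e'; stems ending in -e or -g repeat the first consonant+vowel as a prefix.
So dehob → pidehob.

pidehob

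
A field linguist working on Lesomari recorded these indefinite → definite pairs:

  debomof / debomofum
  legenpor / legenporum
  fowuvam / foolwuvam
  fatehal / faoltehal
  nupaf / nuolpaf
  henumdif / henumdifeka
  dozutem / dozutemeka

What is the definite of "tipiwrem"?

debomof and nupaf both end in -f yet inflect differently (debomofum, nuolpaf), so the final letter is not what conditions the rule; the last vowel is.
"tipiwrem" has last vowel 'e'. The one such stem in the data (dozutem → dozutemeka) adds -eka, so the same rule applies.
So tipiwrem → tipiwremeka.

tipiwremeka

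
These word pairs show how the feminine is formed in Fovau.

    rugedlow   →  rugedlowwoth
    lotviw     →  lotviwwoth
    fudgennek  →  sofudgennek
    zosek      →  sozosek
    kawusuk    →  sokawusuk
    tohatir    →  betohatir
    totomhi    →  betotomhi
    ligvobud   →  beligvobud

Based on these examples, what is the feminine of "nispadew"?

"nispadew" ends in -w. The stems ending in -w (rugedlow → rugedlowwoth, lotviw → lotviwwoth) double the final consonant and add -oth.
The other patterns: stems ending in -k add the prefix so-; stems ending in -d, -i or -r add the prefix be-.
So nispadew → nispadewwoth.

nispadewwoth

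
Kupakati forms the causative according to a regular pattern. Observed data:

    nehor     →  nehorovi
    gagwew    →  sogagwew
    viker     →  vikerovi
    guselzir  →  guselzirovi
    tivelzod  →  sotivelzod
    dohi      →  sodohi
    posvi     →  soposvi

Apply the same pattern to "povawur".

guselzir and posvi both have last vowel 'i' yet inflect differently (guselzirovi, soposvi), so the last vowel is not what conditions the rule; the final letter is.
"povawur" ends in -r. The stems ending in -r (nehor → nehorovi, guselzir → guselzirovi, viker → vikerovi) add -ovi.
So povawur → povawurovi.

povawurovi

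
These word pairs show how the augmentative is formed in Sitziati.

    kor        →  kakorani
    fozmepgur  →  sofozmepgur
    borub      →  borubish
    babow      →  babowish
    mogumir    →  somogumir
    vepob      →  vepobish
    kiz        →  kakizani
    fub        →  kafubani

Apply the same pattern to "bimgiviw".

fub and vepob both end in -b yet inflect differently (kafubani, vepobish), so the final letter is not what conditions the rule; the number of vowels is.
"bimgiviw" has 3 vowels. The stems with 3 vowels (mogumir → somogumir, fozmepgur → sofozmepgur) add the prefix so-.
The other patterns: stems with 1 vowel add ka- … -ani around the stem; stems with 2 vowels add -ish.
So bimgiviw → sobimgiviw.

sobimgiviw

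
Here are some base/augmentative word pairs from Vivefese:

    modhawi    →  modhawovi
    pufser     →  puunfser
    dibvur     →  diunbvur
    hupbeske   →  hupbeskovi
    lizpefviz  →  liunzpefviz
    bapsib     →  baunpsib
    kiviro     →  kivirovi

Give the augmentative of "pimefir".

piunmefir

pufser and hupbeske both have last vowel 'e' yet inflect differently (puunfser, hupbeskovi), so the last vowel is not what conditions the rule; whether the stem ends in a vowel or a consonant is.
"pimefir" ends in a consonant. The stems ending in a consonant (pufser → puunfser, dibvur → diunbvur, bapsib → baunpsib) insert -un- after the first vowel.
So pimefir → piunmefir.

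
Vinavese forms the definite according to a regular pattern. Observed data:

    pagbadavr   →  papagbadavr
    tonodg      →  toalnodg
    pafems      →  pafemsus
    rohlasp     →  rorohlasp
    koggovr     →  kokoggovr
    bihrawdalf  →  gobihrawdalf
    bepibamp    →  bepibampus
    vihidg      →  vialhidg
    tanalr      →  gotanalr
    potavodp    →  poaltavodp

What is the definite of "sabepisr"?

sasabepisr

potavodp and bepibamp both end in -p yet inflect differently (poaltavodp, bepibampus), so the final letter is not what conditions the rule; the second-to-last letter is.
"sabepisr" has second-to-last letter 's'. The one such stem in the data (rohlasp → rorohlasp) repeats the first consonant+vowel as a prefix (as do pagbadavr, koggovr), so the same rule applies.
The other patterns: stems whose second-to-last letter is 'd' insert -al- after the first vowel; stems whose second-to-last letter is 'l' add the prefix go-; stems whose second-to-last letter is 'm' add -us.
So sabepisr → sasabepisr.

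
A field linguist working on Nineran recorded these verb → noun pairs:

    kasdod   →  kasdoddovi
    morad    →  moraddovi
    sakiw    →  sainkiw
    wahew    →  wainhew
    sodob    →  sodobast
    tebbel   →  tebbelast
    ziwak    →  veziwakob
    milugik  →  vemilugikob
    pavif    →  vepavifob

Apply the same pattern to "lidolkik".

velidolkikob

kasdod and sodob both have last vowel 'o' yet inflect differently (kasdoddovi, sodobast), so the last vowel is not what conditions the rule; the final letter is.
"lidolkik" ends in -k. The stems ending in -k (ziwak → veziwakob, milugik → vemilugikob) add ve- … -ob around the stem.
The other patterns: stems ending in -d double the final consonant and add -ovi; stems ending in -w insert -in- after the first vowel; stems ending in -b or -l add -ast.
So lidolkik → velidolkikob.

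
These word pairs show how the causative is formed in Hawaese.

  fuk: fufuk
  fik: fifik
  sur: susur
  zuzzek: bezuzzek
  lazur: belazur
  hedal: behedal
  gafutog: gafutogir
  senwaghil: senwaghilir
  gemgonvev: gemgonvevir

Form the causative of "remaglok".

remaglokir

fuk and zuzzek both end in -k yet inflect differently (fufuk, bezuzzek), so the final letter is not what conditions the rule; the number of vowels is.
"remaglok" has 3 vowels. The stems with 3 vowels (gafutog → gafutogir, senwaghil → senwaghilir, gemgonvev → gemgonvevir) add -ir.
The other patterns: stems with 1 vowel repeat the first consonant+vowel as a prefix; stems with 2 vowels add the prefix be-.
So remaglok → remaglokir.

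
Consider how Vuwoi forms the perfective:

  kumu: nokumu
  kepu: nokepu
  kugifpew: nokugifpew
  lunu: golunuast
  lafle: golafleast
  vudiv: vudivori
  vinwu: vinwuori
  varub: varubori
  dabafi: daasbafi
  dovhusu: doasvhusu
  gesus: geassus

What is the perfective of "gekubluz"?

kumu and lunu both end in -u yet inflect differently (nokumu, golunuast), so the final letter is not what conditions the rule; the first letter is.
"gekubluz" begins with g-. The one such stem in the data (gesus → geassus) inserts -as- after the first vowel (as do dabafi, dovhusu), so the same rule applies.
The other patterns: stems beginning with k- add the prefix no-; stems beginning with l- add go- … -ast around the stem; stems beginning with v- add -ori.
So gekubluz → geaskubluz.

geaskubluz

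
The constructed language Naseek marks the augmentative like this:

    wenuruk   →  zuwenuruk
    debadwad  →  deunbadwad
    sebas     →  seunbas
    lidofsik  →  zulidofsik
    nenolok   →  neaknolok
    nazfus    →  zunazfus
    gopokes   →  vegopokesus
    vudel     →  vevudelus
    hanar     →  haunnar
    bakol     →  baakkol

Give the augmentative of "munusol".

muaknusol

sebas and gopokes both end in -s yet inflect differently (seunbas, vegopokesus), so the final letter is not what conditions the rule; the last vowel is.
"munusol" has last vowel 'o'. The stems whose last vowel is 'o' (bakol → baakkol, nenolok → neaknolok) insert -ak- after the first vowel.
So munusol → muaknusol.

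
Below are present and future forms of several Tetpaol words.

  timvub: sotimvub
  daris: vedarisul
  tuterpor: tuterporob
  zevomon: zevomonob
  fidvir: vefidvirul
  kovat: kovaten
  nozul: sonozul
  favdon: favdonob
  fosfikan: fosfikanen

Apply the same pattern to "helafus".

"helafus" has last vowel 'u'. The stems whose last vowel is 'u' (timvub → sotimvub, nozul → sonozul) add the prefix so-.
The other patterns: stems whose last vowel is 'i' add ve- … -ul around the stem; stems whose last vowel is 'a' add -en; stems whose last vowel is 'o' add -ob.
So helafus → sohelafus.

sohelafus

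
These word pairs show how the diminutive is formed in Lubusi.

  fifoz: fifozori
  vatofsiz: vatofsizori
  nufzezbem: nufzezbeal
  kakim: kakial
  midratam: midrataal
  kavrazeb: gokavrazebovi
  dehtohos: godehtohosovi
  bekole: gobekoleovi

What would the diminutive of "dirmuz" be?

vatofsiz and kakim both have last vowel 'i' yet inflect differently (vatofsizori, kakial), so the last vowel is not what conditions the rule; the final letter is.
"dirmuz" ends in -z. The stems ending in -z (fifoz → fifozori, vatofsiz → vatofsizori) add -ori.
The other patterns: stems ending in -m drop the final letter and add -al; stems ending in -b, -e or -s add go- … -ovi around the stem.
So dirmuz → dirmuzori.

dirmuzori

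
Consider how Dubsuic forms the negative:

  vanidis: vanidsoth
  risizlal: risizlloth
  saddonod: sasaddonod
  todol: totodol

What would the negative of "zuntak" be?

zuntkoth

todol and risizlal both end in -l yet inflect differently (totodol, risizlloth), so the final letter is not what conditions the rule; the last vowel is.
"zuntak" has last vowel 'a'. The one such stem in the data (risizlal → risizlloth) deletes the last vowel and adds -oth (as does vanidis), so the same rule applies.
The other pattern: stems whose last vowel is 'o' repeat the first consonant+vowel as a prefix.
So zuntak → zuntkoth.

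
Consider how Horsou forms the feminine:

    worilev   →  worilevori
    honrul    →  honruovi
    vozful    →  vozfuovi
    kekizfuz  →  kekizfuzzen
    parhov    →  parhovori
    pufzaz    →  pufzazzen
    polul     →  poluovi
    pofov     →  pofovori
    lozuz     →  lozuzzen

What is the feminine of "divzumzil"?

divzumziovi

polul and kekizfuz both have last vowel 'u' yet inflect differently (poluovi, kekizfuzzen), so the last vowel is not what conditions the rule; the final letter is.
"divzumzil" ends in -l. The stems ending in -l (polul → poluovi, honrul → honruovi, vozful → vozfuovi) drop the final letter and add -ovi.
The other patterns: stems ending in -z double the final consonant and add -en; stems ending in -v add -ori.
So divzumzil → divzumziovi.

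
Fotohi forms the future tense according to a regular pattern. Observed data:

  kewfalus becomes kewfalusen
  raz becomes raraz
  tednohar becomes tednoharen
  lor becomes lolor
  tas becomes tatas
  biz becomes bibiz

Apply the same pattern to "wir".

wiwir

kewfalus and tas both end in -s yet inflect differently (kewfalusen, tatas), so the final letter is not what conditions the rule; the number of vowels is.
"wir" has 1 vowel. The stems with 1 vowel (tas → tatas, biz → bibiz, lor → lolor) repeat the first consonant+vowel as a prefix.
So wir → wiwir.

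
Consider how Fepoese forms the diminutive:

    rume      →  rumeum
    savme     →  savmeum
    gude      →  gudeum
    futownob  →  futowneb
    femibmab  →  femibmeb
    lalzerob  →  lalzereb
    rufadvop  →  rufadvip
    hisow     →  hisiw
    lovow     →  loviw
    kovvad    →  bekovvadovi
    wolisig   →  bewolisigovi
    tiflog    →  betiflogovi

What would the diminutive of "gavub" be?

futownob and rufadvop both have last vowel 'o' yet inflect differently (futowneb, rufadvip), so the last vowel is not what conditions the rule; the final letter is.
"gavub" ends in -b. The stems ending in -b (futownob → futowneb, femibmab → femibmeb, lalzerob → lalzereb) change the last vowel to 'e'.
The other patterns: stems ending in -e add -um; stems ending in -p or -w change the last vowel to 'i'; stems ending in -d or -g add be- … -ovi around the stem.
So gavub → gaveb.

gaveb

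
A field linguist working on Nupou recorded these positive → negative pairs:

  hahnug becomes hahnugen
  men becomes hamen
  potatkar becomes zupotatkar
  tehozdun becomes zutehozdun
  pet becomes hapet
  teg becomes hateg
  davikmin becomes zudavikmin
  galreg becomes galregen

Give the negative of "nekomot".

zunekomot

teg and hahnug both end in -g yet inflect differently (hateg, hahnugen), so the final letter is not what conditions the rule; the number of vowels is.
"nekomot" has 3 vowels. The stems with 3 vowels (tehozdun → zutehozdun, potatkar → zupotatkar, davikmin → zudavikmin) add the prefix zu-.
So nekomot → zunekomot.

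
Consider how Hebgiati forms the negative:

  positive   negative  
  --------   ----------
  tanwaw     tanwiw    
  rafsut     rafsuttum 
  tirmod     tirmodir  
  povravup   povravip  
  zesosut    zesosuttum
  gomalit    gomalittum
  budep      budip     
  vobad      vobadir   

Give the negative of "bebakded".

bebakdedir

rafsut and povravup both have last vowel 'u' yet inflect differently (rafsuttum, povravip), so the last vowel is not what conditions the rule; the final letter is.
"bebakded" ends in -d. The stems ending in -d (vobad → vobadir, tirmod → tirmodir) add -ir.
So bebakded → bebakdedir.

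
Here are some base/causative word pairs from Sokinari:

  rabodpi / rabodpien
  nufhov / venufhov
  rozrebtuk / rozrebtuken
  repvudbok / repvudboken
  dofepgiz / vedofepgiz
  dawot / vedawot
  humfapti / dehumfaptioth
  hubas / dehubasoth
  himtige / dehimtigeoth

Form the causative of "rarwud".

"rarwud" begins with r-. The stems beginning with r- (rozrebtuk → rozrebtuken, rabodpi → rabodpien, repvudbok → repvudboken) add -en.
So rarwud → rarwuden.

rarwuden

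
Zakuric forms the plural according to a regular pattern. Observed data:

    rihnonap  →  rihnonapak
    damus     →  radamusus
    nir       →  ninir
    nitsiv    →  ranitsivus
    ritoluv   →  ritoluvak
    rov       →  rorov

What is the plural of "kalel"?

rakalelus

rov and nitsiv both end in -v yet inflect differently (rorov, ranitsivus), so the final letter is not what conditions the rule; the number of vowels is.
"kalel" has 2 vowels. The stems with 2 vowels (damus → radamusus, nitsiv → ranitsivus) add ra- … -us around the stem.
So kalel → rakalelus.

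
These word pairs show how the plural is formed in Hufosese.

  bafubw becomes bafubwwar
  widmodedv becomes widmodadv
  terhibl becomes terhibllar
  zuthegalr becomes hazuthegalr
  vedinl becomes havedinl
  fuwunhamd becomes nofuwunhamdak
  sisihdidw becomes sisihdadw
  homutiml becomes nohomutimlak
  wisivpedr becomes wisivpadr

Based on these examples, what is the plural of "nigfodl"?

sisihdidw and bafubw both end in -w yet inflect differently (sisihdadw, bafubwwar), so the final letter is not what conditions the rule; the second-to-last letter is.
"nigfodl" has second-to-last letter 'd'. The stems whose second-to-last letter is 'd' (sisihdidw → sisihdadw, wisivpedr → wisivpadr, widmodedv → widmodadv) change the last vowel to 'a'.
So nigfodl → nigfadl.

nigfadl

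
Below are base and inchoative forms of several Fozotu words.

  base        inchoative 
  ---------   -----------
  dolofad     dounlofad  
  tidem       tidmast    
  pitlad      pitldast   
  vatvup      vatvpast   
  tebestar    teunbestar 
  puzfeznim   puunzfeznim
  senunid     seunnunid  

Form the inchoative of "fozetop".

dolofad and pitlad both end in -d yet inflect differently (dounlofad, pitldast), so the final letter is not what conditions the rule; the number of vowels is.
"fozetop" has 3 vowels. The stems with 3 vowels (tebestar → teunbestar, dolofad → dounlofad, puzfeznim → puunzfeznim) insert -un- after the first vowel.
The other pattern: stems with 2 vowels delete the last vowel and add -ast.
So fozetop → founzetop.

founzetop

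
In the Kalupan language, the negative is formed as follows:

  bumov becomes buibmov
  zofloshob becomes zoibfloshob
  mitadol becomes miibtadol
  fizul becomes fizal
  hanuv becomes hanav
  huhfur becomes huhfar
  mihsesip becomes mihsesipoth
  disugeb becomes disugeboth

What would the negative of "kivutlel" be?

mitadol and fizul both end in -l yet inflect differently (miibtadol, fizal), so the final letter is not what conditions the rule; the last vowel is.
"kivutlel" has last vowel 'e'. The one such stem in the data (disugeb → disugeboth) adds -oth, so the same rule applies.
The other patterns: stems whose last vowel is 'o' insert -ib- after the first vowel; stems whose last vowel is 'u' change the last vowel to 'a'.
So kivutlel → kivutleloth.

kivutleloth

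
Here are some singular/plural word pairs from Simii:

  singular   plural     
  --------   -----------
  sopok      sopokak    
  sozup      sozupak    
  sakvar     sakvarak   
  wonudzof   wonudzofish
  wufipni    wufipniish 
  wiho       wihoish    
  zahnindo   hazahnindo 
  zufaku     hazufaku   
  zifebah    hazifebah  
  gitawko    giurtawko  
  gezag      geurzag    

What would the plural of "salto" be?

saltoak

wiho and zahnindo both end in -o yet inflect differently (wihoish, hazahnindo), so the final letter is not what conditions the rule; the first letter is.
"salto" begins with s-. The stems beginning with s- (sopok → sopokak, sozup → sozupak, sakvar → sakvarak) add -ak.
The other patterns: stems beginning with w- add -ish; stems beginning with z- add the prefix ha-; stems beginning with g- insert -ur- after the first vowel.
So salto → saltoak.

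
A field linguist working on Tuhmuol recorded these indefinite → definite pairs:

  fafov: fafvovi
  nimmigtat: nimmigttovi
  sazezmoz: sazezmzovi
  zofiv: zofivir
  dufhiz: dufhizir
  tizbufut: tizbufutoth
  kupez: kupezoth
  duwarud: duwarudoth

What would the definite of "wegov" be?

wegvovi

fafov and zofiv both end in -v yet inflect differently (fafvovi, zofivir), so the final letter is not what conditions the rule; the last vowel is.
"wegov" has last vowel 'o'. The stems whose last vowel is 'o' (fafov → fafvovi, sazezmoz → sazezmzovi) delete the last vowel and add -ovi.
The other patterns: stems whose last vowel is 'i' add -ir; stems whose last vowel is 'e' or 'u' add -oth.
So wegov → wegvovi.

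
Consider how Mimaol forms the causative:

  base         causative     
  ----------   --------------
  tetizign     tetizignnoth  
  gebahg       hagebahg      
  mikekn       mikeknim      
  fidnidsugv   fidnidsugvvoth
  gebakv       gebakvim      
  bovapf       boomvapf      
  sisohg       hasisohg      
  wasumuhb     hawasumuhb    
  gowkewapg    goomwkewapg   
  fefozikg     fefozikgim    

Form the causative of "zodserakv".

zodserakvim

gowkewapg and gebahg both end in -g yet inflect differently (goomwkewapg, hagebahg), so the final letter is not what conditions the rule; the second-to-last letter is.
"zodserakv" has second-to-last letter 'k'. The stems whose second-to-last letter is 'k' (mikekn → mikeknim, gebakv → gebakvim, fefozikg → fefozikgim) add -im.
The other patterns: stems whose second-to-last letter is 'g' double the final consonant and add -oth; stems whose second-to-last letter is 'p' insert -om- after the first vowel; stems whose second-to-last letter is 'h' add the prefix ha-.
So zodserakv → zodserakvim.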